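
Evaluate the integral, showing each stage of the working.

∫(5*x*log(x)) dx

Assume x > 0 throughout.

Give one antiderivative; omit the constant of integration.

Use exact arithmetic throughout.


Step 1. Integrate ∫(5*x*log(x)) dx by parts with u = log(x), dv = (5*x) dx, so v = 5*x**2/2 [assuming x > 0]: now 5*x**2*log(x)/2 + ∫(-5*x/2) dx.
Step 2. Evaluate the standard form: now 5*x**2*log(x)/2 - 5*x**2/4.
Answer: 5*x**2*log(x)/2 - 5*x**2/4.


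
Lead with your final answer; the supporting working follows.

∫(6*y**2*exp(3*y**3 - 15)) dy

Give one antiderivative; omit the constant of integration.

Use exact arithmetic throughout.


The answer is 2*exp(3*y**3 - 15)/3.
Step 1. Substitute u = y**3 - 5, turning ∫(6*y**2*exp(3*y**3 - 15)) dy into ∫(2*exp(3*u)) du: now ∫(2*exp(3*u)) du.
Step 2. Evaluate the standard form: now 2*exp(3*u)/3.
Step 3. Substitute back u = y**3 - 5: now 2*exp(3*y**3 - 15)/3.
Answer: 2*exp(3*y**3 - 15)/3.


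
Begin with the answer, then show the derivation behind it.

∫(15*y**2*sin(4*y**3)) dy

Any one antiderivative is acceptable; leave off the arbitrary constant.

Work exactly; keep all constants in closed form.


The answer is -5*cos(4*y**3)/4.
Step 1. Substitute u = y**3, turning ∫(15*y**2*sin(4*y**3)) dy into ∫(5*sin(4*u)) du: now ∫(5*sin(4*u)) du.
Step 2. Evaluate the standard form: now -5*cos(4*u)/4.
Step 3. Substitute back u = y**3: now -5*cos(4*y**3)/4.
Answer: -5*cos(4*y**3)/4.


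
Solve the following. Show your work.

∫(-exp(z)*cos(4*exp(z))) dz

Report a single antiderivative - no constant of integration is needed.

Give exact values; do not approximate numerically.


Step 1. Substitute u = exp(z), turning ∫(-exp(z)*cos(4*exp(z))) dz into ∫(-cos(4*u)) du: now ∫(-cos(4*u)) du.
Step 2. Evaluate the standard form: now -sin(4*u)/4.
Step 3. Substitute back u = exp(z): now -sin(4*exp(z))/4.
Answer: -sin(4*exp(z))/4.


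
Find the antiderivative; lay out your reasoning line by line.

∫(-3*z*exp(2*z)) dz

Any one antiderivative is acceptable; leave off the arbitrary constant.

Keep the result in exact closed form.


Step 1. Integrate ∫(-3*z*exp(2*z)) dz by parts with u = z, dv = (-3*exp(2*z)) dz, so v = -3*exp(2*z)/2: now -3*z*exp(2*z)/2 + ∫(3*exp(2*z)/2) dz.
Step 2. Evaluate the standard form: now -3*z*exp(2*z)/2 + 3*exp(2*z)/4.
Answer: -3*z*exp(2*z)/2 + 3*exp(2*z)/4.


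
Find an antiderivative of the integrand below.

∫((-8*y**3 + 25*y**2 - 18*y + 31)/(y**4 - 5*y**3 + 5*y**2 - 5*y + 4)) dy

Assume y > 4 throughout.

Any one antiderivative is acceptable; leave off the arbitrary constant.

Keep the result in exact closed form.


Answer: -3*log(y - 4) - 5*log(y - 1) + 2*atan(y).


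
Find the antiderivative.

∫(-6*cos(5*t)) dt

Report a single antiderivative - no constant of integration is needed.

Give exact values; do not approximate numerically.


Answer: -6*sin(5*t)/5.


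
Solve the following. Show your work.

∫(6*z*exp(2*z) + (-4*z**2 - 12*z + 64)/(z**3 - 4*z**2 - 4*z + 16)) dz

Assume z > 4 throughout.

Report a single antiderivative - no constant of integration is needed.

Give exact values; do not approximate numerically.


Step 1. Rewrite: now ∫(6*z*exp(2*z)) dz + ∫((-4*z**2 - 12*z + 64)/(z**3 - 4*z**2 - 4*z + 16)) dz.
Step 2. Integrate ∫(6*z*exp(2*z)) dz by parts with u = z, dv = (6*exp(2*z)) dz, so v = 3*exp(2*z): now 3*z*exp(2*z) + ∫((-4*z**2 - 12*z + 64)/(z**3 - 4*z**2 - 4*z + 16)) dz + ∫(-3*exp(2*z)) dz.
Step 3. Evaluate the standard form: now 3*z*exp(2*z) - 3*exp(2*z)/2 + ∫((-4*z**2 - 12*z + 64)/(z**3 - 4*z**2 - 4*z + 16)) dz.
Step 4. Decompose ∫((-4*z**2 - 12*z + 64)/(z**3 - 4*z**2 - 4*z + 16)) dz by partial fractions, (-4*z**2 - 12*z + 64)/(z**3 - 4*z**2 - 4*z + 16) = 3/(z + 2) - 3/(z - 2) - 4/(z - 4): now 3*z*exp(2*z) - 3*exp(2*z)/2 + ∫(-4/(z - 4)) dz + ∫(-3/(z - 2)) dz + ∫(3/(z + 2)) dz.
Step 5. Evaluate the standard form [assuming z > 2]: now 3*z*exp(2*z) - 3*exp(2*z)/2 - 3*log(z - 2) + ∫(-4/(z - 4)) dz + ∫(3/(z + 2)) dz.
Step 6. Evaluate the standard form [assuming z > 4]: now 3*z*exp(2*z) - 3*exp(2*z)/2 - 4*log(z - 4) - 3*log(z - 2) + ∫(3/(z + 2)) dz.
Step 7. Evaluate the standard form [assuming z > -2]: now 3*z*exp(2*z) - 3*exp(2*z)/2 - 4*log(z - 4) - 3*log(z - 2) + 3*log(z + 2).
Answer: 3*z*exp(2*z) - 3*exp(2*z)/2 - 4*log(z - 4) - 3*log(z - 2) + 3*log(z + 2).


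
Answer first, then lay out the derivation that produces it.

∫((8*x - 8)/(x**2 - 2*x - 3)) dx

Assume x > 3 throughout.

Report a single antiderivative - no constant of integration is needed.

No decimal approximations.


The answer is 4*log(x - 3) + 4*log(x + 1).
Step 1. Decompose ∫((8*x - 8)/(x**2 - 2*x - 3)) dx by partial fractions, (8*x - 8)/(x**2 - 2*x - 3) = 4/(x + 1) + 4/(x - 3): now ∫(4/(x - 3)) dx + ∫(4/(x + 1)) dx.
Step 2. Evaluate the standard form [assuming x > -1]: now 4*log(x + 1) + ∫(4/(x - 3)) dx.
Step 3. Evaluate the standard form [assuming x > 3]: now 4*log(x - 3) + 4*log(x + 1).
Answer: 4*log(x - 3) + 4*log(x + 1).


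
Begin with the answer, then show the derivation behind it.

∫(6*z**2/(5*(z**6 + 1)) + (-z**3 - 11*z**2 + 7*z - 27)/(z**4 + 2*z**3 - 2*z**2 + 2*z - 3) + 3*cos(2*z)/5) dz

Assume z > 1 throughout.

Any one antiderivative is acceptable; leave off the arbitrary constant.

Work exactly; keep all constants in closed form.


The answer is -4*log(z - 1) + 3*log(z + 3) + 3*sin(2*z)/10 + 4*atan(z) + 2*atan(z**3)/5.
Step 1. Rewrite: now ∫(6*z**2/(5*(z**6 + 1))) dz + ∫((-z**3 - 11*z**2 + 7*z - 27)/(z**4 + 2*z**3 - 2*z**2 + 2*z - 3)) dz + ∫(3*cos(2*z)/5) dz.
Step 2. Decompose ∫((-z**3 - 11*z**2 + 7*z - 27)/(z**4 + 2*z**3 - 2*z**2 + 2*z - 3)) dz by partial fractions, (-z**3 - 11*z**2 + 7*z - 27)/(z**4 + 2*z**3 - 2*z**2 + 2*z - 3) = 4/(z**2 + 1) + 3/(z + 3) - 4/(z - 1): now ∫(6*z**2/(5*(z**6 + 1))) dz + ∫(-4/(z - 1)) dz + ∫(3/(z + 3)) dz + ∫(4/(z**2 + 1)) dz + ∫(3*cos(2*z)/5) dz.
Step 3. Evaluate the standard form [assuming z > 1]: now -4*log(z - 1) + ∫(6*z**2/(5*(z**6 + 1))) dz + ∫(3/(z + 3)) dz + ∫(4/(z**2 + 1)) dz + ∫(3*cos(2*z)/5) dz.
Step 4. Evaluate the standard form [assuming z > -3]: now -4*log(z - 1) + 3*log(z + 3) + ∫(6*z**2/(5*(z**6 + 1))) dz + ∫(4/(z**2 + 1)) dz + ∫(3*cos(2*z)/5) dz.
Step 5. Evaluate the standard form: now -4*log(z - 1) + 3*log(z + 3) + 4*atan(z) + ∫(6*z**2/(5*(z**6 + 1))) dz + ∫(3*cos(2*z)/5) dz.
Step 6. Evaluate the standard form: now -4*log(z - 1) + 3*log(z + 3) + 3*sin(2*z)/10 + 4*atan(z) + ∫(6*z**2/(5*(z**6 + 1))) dz.
Step 7. Substitute u = z**3, turning ∫(6*z**2/(5*(z**6 + 1))) dz into ∫(2/(5*(u**2 + 1))) du: now -4*log(z - 1) + 3*log(z + 3) + 3*sin(2*z)/10 + 4*atan(z) + ∫(2/(5*(u**2 + 1))) du.
Step 8. Evaluate the standard form: now -4*log(z - 1) + 3*log(z + 3) + 3*sin(2*z)/10 + 2*atan(u)/5 + 4*atan(z).
Step 9. Substitute back u = z**3: now -4*log(z - 1) + 3*log(z + 3) + 3*sin(2*z)/10 + 4*atan(z) + 2*atan(z**3)/5.
Answer: -4*log(z - 1) + 3*log(z + 3) + 3*sin(2*z)/10 + 4*atan(z) + 2*atan(z**3)/5.


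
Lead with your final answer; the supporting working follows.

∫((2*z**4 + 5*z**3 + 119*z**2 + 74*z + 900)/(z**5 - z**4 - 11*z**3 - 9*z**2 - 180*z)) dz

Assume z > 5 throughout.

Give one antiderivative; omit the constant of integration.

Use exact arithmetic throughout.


The answer is -5*log(z) + 4*log(z - 5) + 3*log(z + 4) - atan(z/3)/3.
Step 1. Decompose ∫((2*z**4 + 5*z**3 + 119*z**2 + 74*z + 900)/(z**5 - z**4 - 11*z**3 - 9*z**2 - 180*z)) dz by partial fractions, (2*z**4 + 5*z**3 + 119*z**2 + 74*z + 900)/(z**5 - z**4 - 11*z**3 - 9*z**2 - 180*z) = -1/(z**2 + 9) + 3/(z + 4) + 4/(z - 5) - 5/z: now ∫(-5/z) dz + ∫(4/(z - 5)) dz + ∫(3/(z + 4)) dz + ∫(-1/(z**2 + 9)) dz.
Step 2. Evaluate the standard form [assuming z > 0]: now -5*log(z) + ∫(4/(z - 5)) dz + ∫(3/(z + 4)) dz + ∫(-1/(z**2 + 9)) dz.
Step 3. Evaluate the standard form [assuming z > -4]: now -5*log(z) + 3*log(z + 4) + ∫(4/(z - 5)) dz + ∫(-1/(z**2 + 9)) dz.
Step 4. Evaluate the standard form [assuming z > 5]: now -5*log(z) + 4*log(z - 5) + 3*log(z + 4) + ∫(-1/(z**2 + 9)) dz.
Step 5. Evaluate the standard form: now -5*log(z) + 4*log(z - 5) + 3*log(z + 4) - atan(z/3)/3.
Answer: -5*log(z) + 4*log(z - 5) + 3*log(z + 4) - atan(z/3)/3.


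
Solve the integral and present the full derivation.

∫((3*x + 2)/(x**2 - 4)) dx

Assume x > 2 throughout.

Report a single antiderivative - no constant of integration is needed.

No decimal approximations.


Step 1. Decompose ∫((3*x + 2)/(x**2 - 4)) dx by partial fractions, (3*x + 2)/(x**2 - 4) = 1/(x + 2) + 2/(x - 2): now ∫(2/(x - 2)) dx + ∫(1/(x + 2)) dx.
Step 2. Evaluate the standard form [assuming x > -2]: now log(x + 2) + ∫(2/(x - 2)) dx.
Step 3. Evaluate the standard form [assuming x > 2]: now 2*log(x - 2) + log(x + 2).
Answer: 2*log(x - 2) + log(x + 2).


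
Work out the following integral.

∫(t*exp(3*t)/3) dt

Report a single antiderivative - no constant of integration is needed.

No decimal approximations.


Answer: t*exp(3*t)/9 - exp(3*t)/27.


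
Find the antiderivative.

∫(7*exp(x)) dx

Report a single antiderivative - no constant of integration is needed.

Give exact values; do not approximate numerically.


Answer: 7*exp(x).


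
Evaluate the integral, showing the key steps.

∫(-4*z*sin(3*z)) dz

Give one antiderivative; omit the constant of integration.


Step 1. Integrate ∫(-4*z*sin(3*z)) dz by parts with u = z, dv = (-4*sin(3*z)) dz, so v = 4*cos(3*z)/3: now 4*z*cos(3*z)/3 + ∫(-4*cos(3*z)/3) dz.
Step 2. Evaluate the standard form: now 4*z*cos(3*z)/3 - 4*sin(3*z)/9.
Answer: 4*z*cos(3*z)/3 - 4*sin(3*z)/9.


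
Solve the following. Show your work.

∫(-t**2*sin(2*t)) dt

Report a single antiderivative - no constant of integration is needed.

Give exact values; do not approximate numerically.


Step 1. Integrate ∫(-t**2*sin(2*t)) dt by parts with u = t**2, dv = (-sin(2*t)) dt, so v = cos(2*t)/2: now t**2*cos(2*t)/2 + ∫(-t*cos(2*t)) dt.
Step 2. Integrate ∫(-t*cos(2*t)) dt by parts with u = t, dv = (-cos(2*t)) dt, so v = -sin(2*t)/2: now t**2*cos(2*t)/2 - t*sin(2*t)/2 + ∫(sin(2*t)/2) dt.
Step 3. Evaluate the standard form: now t**2*cos(2*t)/2 - t*sin(2*t)/2 - cos(2*t)/4.
Answer: t**2*cos(2*t)/2 - t*sin(2*t)/2 - cos(2*t)/4.


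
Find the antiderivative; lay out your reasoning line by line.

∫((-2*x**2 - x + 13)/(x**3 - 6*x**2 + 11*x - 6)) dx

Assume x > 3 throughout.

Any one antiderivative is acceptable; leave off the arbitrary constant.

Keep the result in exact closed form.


Step 1. Decompose ∫((-2*x**2 - x + 13)/(x**3 - 6*x**2 + 11*x - 6)) dx by partial fractions, (-2*x**2 - x + 13)/(x**3 - 6*x**2 + 11*x - 6) = 5/(x - 1) - 3/(x - 2) - 4/(x - 3): now ∫(-4/(x - 3)) dx + ∫(-3/(x - 2)) dx + ∫(5/(x - 1)) dx.
Step 2. Evaluate the standard form [assuming x > 3]: now -4*log(x - 3) + ∫(-3/(x - 2)) dx + ∫(5/(x - 1)) dx.
Step 3. Evaluate the standard form [assuming x > 1]: now -4*log(x - 3) + 5*log(x - 1) + ∫(-3/(x - 2)) dx.
Step 4. Evaluate the standard form [assuming x > 2]: now -4*log(x - 3) - 3*log(x - 2) + 5*log(x - 1).
Answer: -4*log(x - 3) - 3*log(x - 2) + 5*log(x - 1).


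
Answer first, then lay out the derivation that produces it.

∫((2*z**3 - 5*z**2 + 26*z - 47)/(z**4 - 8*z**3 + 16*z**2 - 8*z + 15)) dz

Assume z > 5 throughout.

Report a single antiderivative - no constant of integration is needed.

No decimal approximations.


The answer is 4*log(z - 5) - 2*log(z - 3) - 3*atan(z).
Step 1. Decompose ∫((2*z**3 - 5*z**2 + 26*z - 47)/(z**4 - 8*z**3 + 16*z**2 - 8*z + 15)) dz by partial fractions, (2*z**3 - 5*z**2 + 26*z - 47)/(z**4 - 8*z**3 + 16*z**2 - 8*z + 15) = -3/(z**2 + 1) - 2/(z - 3) + 4/(z - 5): now ∫(4/(z - 5)) dz + ∫(-2/(z - 3)) dz + ∫(-3/(z**2 + 1)) dz.
Step 2. Evaluate the standard form [assuming z > 5]: now 4*log(z - 5) + ∫(-2/(z - 3)) dz + ∫(-3/(z**2 + 1)) dz.
Step 3. Evaluate the standard form [assuming z > 3]: now 4*log(z - 5) - 2*log(z - 3) + ∫(-3/(z**2 + 1)) dz.
Step 4. Evaluate the standard form: now 4*log(z - 5) - 2*log(z - 3) - 3*atan(z).
Answer: 4*log(z - 5) - 2*log(z - 3) - 3*atan(z).


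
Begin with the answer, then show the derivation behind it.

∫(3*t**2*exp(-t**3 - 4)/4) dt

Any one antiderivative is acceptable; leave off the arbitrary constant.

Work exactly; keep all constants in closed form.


The answer is -exp(-t**3 - 4)/4.
Step 1. Substitute u = t**3 + 4, turning ∫(3*t**2*exp(-t**3 - 4)/4) dt into ∫(exp(-u)/4) du: now ∫(exp(-u)/4) du.
Step 2. Evaluate the standard form: now -exp(-u)/4.
Step 3. Substitute back u = t**3 + 4: now -exp(-t**3 - 4)/4.
Answer: -exp(-t**3 - 4)/4.


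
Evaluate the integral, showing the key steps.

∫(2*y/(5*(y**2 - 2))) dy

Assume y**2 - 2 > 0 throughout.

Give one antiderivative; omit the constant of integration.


Step 1. Substitute u = y**2 - 2, turning ∫(2*y/(5*(y**2 - 2))) dy into ∫(1/(5*u)) du: now ∫(1/(5*u)) du.
Step 2. Evaluate the standard form [assuming u > 0]: now log(u)/5.
Step 3. Substitute back u = y**2 - 2: now log(y**2 - 2)/5.
Answer: log(y**2 - 2)/5.


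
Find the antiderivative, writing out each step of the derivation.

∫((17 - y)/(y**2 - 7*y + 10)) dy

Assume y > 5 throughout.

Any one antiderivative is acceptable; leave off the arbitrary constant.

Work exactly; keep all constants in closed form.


Step 1. Decompose ∫((17 - y)/(y**2 - 7*y + 10)) dy by partial fractions, (17 - y)/(y**2 - 7*y + 10) = -5/(y - 2) + 4/(y - 5): now ∫(4/(y - 5)) dy + ∫(-5/(y - 2)) dy.
Step 2. Evaluate the standard form [assuming y > 5]: now 4*log(y - 5) + ∫(-5/(y - 2)) dy.
Step 3. Evaluate the standard form [assuming y > 2]: now 4*log(y - 5) - 5*log(y - 2).
Answer: 4*log(y - 5) - 5*log(y - 2).


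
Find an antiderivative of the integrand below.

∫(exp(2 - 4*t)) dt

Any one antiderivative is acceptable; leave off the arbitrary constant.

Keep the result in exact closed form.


Answer: -exp(2 - 4*t)/4.


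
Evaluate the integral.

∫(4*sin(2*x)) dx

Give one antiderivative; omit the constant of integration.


Answer: -2*cos(2*x).


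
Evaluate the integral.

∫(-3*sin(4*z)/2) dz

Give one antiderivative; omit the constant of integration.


Answer: 3*cos(4*z)/8.


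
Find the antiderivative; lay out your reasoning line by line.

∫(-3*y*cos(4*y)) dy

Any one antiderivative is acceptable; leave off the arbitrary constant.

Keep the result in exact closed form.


Step 1. Integrate ∫(-3*y*cos(4*y)) dy by parts with u = y, dv = (-3*cos(4*y)) dy, so v = -3*sin(4*y)/4: now -3*y*sin(4*y)/4 + ∫(3*sin(4*y)/4) dy.
Step 2. Evaluate the standard form: now -3*y*sin(4*y)/4 - 3*cos(4*y)/16.
Answer: -3*y*sin(4*y)/4 - 3*cos(4*y)/16.


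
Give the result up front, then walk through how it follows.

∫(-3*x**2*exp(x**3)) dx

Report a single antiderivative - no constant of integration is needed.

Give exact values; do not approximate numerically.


The answer is -exp(x**3).
Step 1. Substitute u = x**3, turning ∫(-3*x**2*exp(x**3)) dx into ∫(-exp(u)) du: now ∫(-exp(u)) du.
Step 2. Evaluate the standard form: now -exp(u).
Step 3. Substitute back u = x**3: now -exp(x**3).
Answer: -exp(x**3).


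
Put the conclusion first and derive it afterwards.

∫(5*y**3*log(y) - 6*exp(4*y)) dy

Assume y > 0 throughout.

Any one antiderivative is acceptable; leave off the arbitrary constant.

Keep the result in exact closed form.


The answer is 5*y**4*log(y)/4 - 5*y**4/16 - 3*exp(4*y)/2.
Step 1. Rewrite: now ∫(5*y**3*log(y)) dy + ∫(-6*exp(4*y)) dy.
Step 2. Integrate ∫(5*y**3*log(y)) dy by parts with u = log(y), dv = (5*y**3) dy, so v = 5*y**4/4 [assuming y > 0]: now 5*y**4*log(y)/4 + ∫(-5*y**3/4) dy + ∫(-6*exp(4*y)) dy.
Step 3. Evaluate the standard form: now 5*y**4*log(y)/4 - 5*y**4/16 + ∫(-6*exp(4*y)) dy.
Step 4. Evaluate the standard form: now 5*y**4*log(y)/4 - 5*y**4/16 - 3*exp(4*y)/2.
Answer: 5*y**4*log(y)/4 - 5*y**4/16 - 3*exp(4*y)/2.


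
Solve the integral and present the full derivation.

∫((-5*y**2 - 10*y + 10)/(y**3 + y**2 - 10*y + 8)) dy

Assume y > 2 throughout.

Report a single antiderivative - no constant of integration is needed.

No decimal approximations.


Step 1. Decompose ∫((-5*y**2 - 10*y + 10)/(y**3 + y**2 - 10*y + 8)) dy by partial fractions, (-5*y**2 - 10*y + 10)/(y**3 + y**2 - 10*y + 8) = -1/(y + 4) + 1/(y - 1) - 5/(y - 2): now ∫(-5/(y - 2)) dy + ∫(1/(y - 1)) dy + ∫(-1/(y + 4)) dy.
Step 2. Evaluate the standard form [assuming y > -4]: now -log(y + 4) + ∫(-5/(y - 2)) dy + ∫(1/(y - 1)) dy.
Step 3. Evaluate the standard form [assuming y > 1]: now log(y - 1) - log(y + 4) + ∫(-5/(y - 2)) dy.
Step 4. Evaluate the standard form [assuming y > 2]: now -5*log(y - 2) + log(y - 1) - log(y + 4).
Answer: -5*log(y - 2) + log(y - 1) - log(y + 4).


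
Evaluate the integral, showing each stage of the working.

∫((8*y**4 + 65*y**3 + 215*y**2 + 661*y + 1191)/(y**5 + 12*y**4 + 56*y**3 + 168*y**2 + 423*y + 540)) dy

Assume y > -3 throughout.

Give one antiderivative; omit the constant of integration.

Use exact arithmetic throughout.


Step 1. Decompose ∫((8*y**4 + 65*y**3 + 215*y**2 + 661*y + 1191)/(y**5 + 12*y**4 + 56*y**3 + 168*y**2 + 423*y + 540)) dy by partial fractions, (8*y**4 + 65*y**3 + 215*y**2 + 661*y + 1191)/(y**5 + 12*y**4 + 56*y**3 + 168*y**2 + 423*y + 540) = 2/(y**2 + 9) + 2/(y + 5) + 5/(y + 4) + 1/(y + 3): now ∫(1/(y + 3)) dy + ∫(5/(y + 4)) dy + ∫(2/(y + 5)) dy + ∫(2/(y**2 + 9)) dy.
Step 2. Evaluate the standard form [assuming y > -4]: now 5*log(y + 4) + ∫(1/(y + 3)) dy + ∫(2/(y + 5)) dy + ∫(2/(y**2 + 9)) dy.
Step 3. Evaluate the standard form [assuming y > -3]: now log(y + 3) + 5*log(y + 4) + ∫(2/(y + 5)) dy + ∫(2/(y**2 + 9)) dy.
Step 4. Evaluate the standard form [assuming y > -5]: now log(y + 3) + 5*log(y + 4) + 2*log(y + 5) + ∫(2/(y**2 + 9)) dy.
Step 5. Evaluate the standard form: now log(y + 3) + 5*log(y + 4) + 2*log(y + 5) + 2*atan(y/3)/3.
Answer: log(y + 3) + 5*log(y + 4) + 2*log(y + 5) + 2*atan(y/3)/3.


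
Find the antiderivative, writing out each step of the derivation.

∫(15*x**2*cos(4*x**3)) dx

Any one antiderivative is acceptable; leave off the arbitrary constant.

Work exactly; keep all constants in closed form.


Step 1. Substitute u = x**3, turning ∫(15*x**2*cos(4*x**3)) dx into ∫(5*cos(4*u)) du: now ∫(5*cos(4*u)) du.
Step 2. Evaluate the standard form: now 5*sin(4*u)/4.
Step 3. Substitute back u = x**3: now 5*sin(4*x**3)/4.
Answer: 5*sin(4*x**3)/4.


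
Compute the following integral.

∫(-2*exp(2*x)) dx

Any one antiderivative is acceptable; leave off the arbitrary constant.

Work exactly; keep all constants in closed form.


Answer: -exp(2*x).


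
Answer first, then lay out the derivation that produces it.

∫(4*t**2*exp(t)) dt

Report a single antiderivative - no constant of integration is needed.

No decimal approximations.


The answer is 4*t**2*exp(t) - 8*t*exp(t) + 8*exp(t).
Step 1. Integrate ∫(4*t**2*exp(t)) dt by parts with u = t**2, dv = (4*exp(t)) dt, so v = 4*exp(t): now 4*t**2*exp(t) + ∫(-8*t*exp(t)) dt.
Step 2. Integrate ∫(-8*t*exp(t)) dt by parts with u = t, dv = (-8*exp(t)) dt, so v = -8*exp(t): now 4*t**2*exp(t) - 8*t*exp(t) + ∫(8*exp(t)) dt.
Step 3. Evaluate the standard form: now 4*t**2*exp(t) - 8*t*exp(t) + 8*exp(t).
Answer: 4*t**2*exp(t) - 8*t*exp(t) + 8*exp(t).


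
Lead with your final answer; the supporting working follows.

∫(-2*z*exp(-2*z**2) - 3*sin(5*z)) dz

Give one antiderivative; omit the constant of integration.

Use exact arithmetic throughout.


The answer is 3*cos(5*z)/5 + exp(-2*z**2)/2.
Step 1. Rewrite: now ∫(-2*z*exp(-2*z**2)) dz + ∫(-3*sin(5*z)) dz.
Step 2. Evaluate the standard form: now 3*cos(5*z)/5 + ∫(-2*z*exp(-2*z**2)) dz.
Step 3. Substitute u = z**2, turning ∫(-2*z*exp(-2*z**2)) dz into ∫(-exp(-2*u)) du: now 3*cos(5*z)/5 + ∫(-exp(-2*u)) du.
Step 4. Evaluate the standard form: now 3*cos(5*z)/5 + exp(-2*u)/2.
Step 5. Substitute back u = z**2: now 3*cos(5*z)/5 + exp(-2*z**2)/2.
Answer: 3*cos(5*z)/5 + exp(-2*z**2)/2.


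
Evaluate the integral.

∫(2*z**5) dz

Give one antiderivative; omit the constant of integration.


Answer: z**6/3.


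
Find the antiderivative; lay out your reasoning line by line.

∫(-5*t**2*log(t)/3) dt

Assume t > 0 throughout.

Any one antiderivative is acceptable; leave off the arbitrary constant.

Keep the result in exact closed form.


Step 1. Integrate ∫(-5*t**2*log(t)/3) dt by parts with u = log(t), dv = (-5*t**2/3) dt, so v = -5*t**3/9 [assuming t > 0]: now -5*t**3*log(t)/9 + ∫(5*t**2/9) dt.
Step 2. Evaluate the standard form: now -5*t**3*log(t)/9 + 5*t**3/27.
Answer: -5*t**3*log(t)/9 + 5*t**3/27.


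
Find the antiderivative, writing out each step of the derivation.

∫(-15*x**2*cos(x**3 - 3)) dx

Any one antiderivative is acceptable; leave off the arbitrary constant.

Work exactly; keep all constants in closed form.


Step 1. Substitute u = x**3 - 3, turning ∫(-15*x**2*cos(x**3 - 3)) dx into ∫(-5*cos(u)) du: now ∫(-5*cos(u)) du.
Step 2. Evaluate the standard form: now -5*sin(u).
Step 3. Substitute back u = x**3 - 3: now -5*sin(x**3 - 3).
Answer: -5*sin(x**3 - 3).


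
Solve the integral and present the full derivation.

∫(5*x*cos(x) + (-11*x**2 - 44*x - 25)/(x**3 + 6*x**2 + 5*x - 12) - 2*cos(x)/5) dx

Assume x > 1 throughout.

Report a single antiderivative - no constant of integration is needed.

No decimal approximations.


Step 1. Rewrite: now ∫(5*x*cos(x)) dx + ∫((-11*x**2 - 44*x - 25)/(x**3 + 6*x**2 + 5*x - 12)) dx + ∫(-2*cos(x)/5) dx.
Step 2. Integrate ∫(5*x*cos(x)) dx by parts with u = x, dv = (5*cos(x)) dx, so v = 5*sin(x): now 5*x*sin(x) + ∫((-11*x**2 - 44*x - 25)/(x**3 + 6*x**2 + 5*x - 12)) dx + ∫(-5*sin(x)) dx + ∫(-2*cos(x)/5) dx.
Step 3. Evaluate the standard form: now 5*x*sin(x) + 5*cos(x) + ∫((-11*x**2 - 44*x - 25)/(x**3 + 6*x**2 + 5*x - 12)) dx + ∫(-2*cos(x)/5) dx.
Step 4. Decompose ∫((-11*x**2 - 44*x - 25)/(x**3 + 6*x**2 + 5*x - 12)) dx by partial fractions, (-11*x**2 - 44*x - 25)/(x**3 + 6*x**2 + 5*x - 12) = -5/(x + 4) - 2/(x + 3) - 4/(x - 1): now 5*x*sin(x) + 5*cos(x) + ∫(-4/(x - 1)) dx + ∫(-2/(x + 3)) dx + ∫(-5/(x + 4)) dx + ∫(-2*cos(x)/5) dx.
Step 5. Evaluate the standard form [assuming x > -3]: now 5*x*sin(x) - 2*log(x + 3) + 5*cos(x) + ∫(-4/(x - 1)) dx + ∫(-5/(x + 4)) dx + ∫(-2*cos(x)/5) dx.
Step 6. Evaluate the standard form [assuming x > 1]: now 5*x*sin(x) - 4*log(x - 1) - 2*log(x + 3) + 5*cos(x) + ∫(-5/(x + 4)) dx + ∫(-2*cos(x)/5) dx.
Step 7. Evaluate the standard form [assuming x > -4]: now 5*x*sin(x) - 4*log(x - 1) - 2*log(x + 3) - 5*log(x + 4) + 5*cos(x) + ∫(-2*cos(x)/5) dx.
Step 8. Evaluate the standard form: now 5*x*sin(x) - 4*log(x - 1) - 2*log(x + 3) - 5*log(x + 4) - 2*sin(x)/5 + 5*cos(x).
Answer: 5*x*sin(x) - 4*log(x - 1) - 2*log(x + 3) - 5*log(x + 4) - 2*sin(x)/5 + 5*cos(x).


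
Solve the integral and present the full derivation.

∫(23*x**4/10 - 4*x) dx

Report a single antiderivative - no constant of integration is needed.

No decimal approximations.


Step 1. Rewrite: now ∫(-4*x) dx + ∫(23*x**4/10) dx.
Step 2. Evaluate the standard form: now -2*x**2 + ∫(23*x**4/10) dx.
Step 3. Evaluate the standard form: now 23*x**5/50 - 2*x**2.
Answer: 23*x**5/50 - 2*x**2.


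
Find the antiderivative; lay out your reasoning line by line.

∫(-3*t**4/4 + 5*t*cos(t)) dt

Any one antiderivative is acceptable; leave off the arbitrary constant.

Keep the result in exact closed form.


Step 1. Rewrite: now ∫(-3*t**4/4) dt + ∫(5*t*cos(t)) dt.
Step 2. Evaluate the standard form: now -3*t**5/20 + ∫(5*t*cos(t)) dt.
Step 3. Integrate ∫(5*t*cos(t)) dt by parts with u = t, dv = (5*cos(t)) dt, so v = 5*sin(t): now -3*t**5/20 + 5*t*sin(t) + ∫(-5*sin(t)) dt.
Step 4. Evaluate the standard form: now -3*t**5/20 + 5*t*sin(t) + 5*cos(t).
Answer: -3*t**5/20 + 5*t*sin(t) + 5*cos(t).


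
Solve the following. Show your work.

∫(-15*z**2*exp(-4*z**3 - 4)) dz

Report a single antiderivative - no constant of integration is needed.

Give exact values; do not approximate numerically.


Step 1. Substitute u = z**3 + 1, turning ∫(-15*z**2*exp(-4*z**3 - 4)) dz into ∫(-5*exp(-4*u)) du: now ∫(-5*exp(-4*u)) du.
Step 2. Evaluate the standard form: now 5*exp(-4*u)/4.
Step 3. Substitute back u = z**3 + 1: now 5*exp(-4*z**3 - 4)/4.
Answer: 5*exp(-4*z**3 - 4)/4.


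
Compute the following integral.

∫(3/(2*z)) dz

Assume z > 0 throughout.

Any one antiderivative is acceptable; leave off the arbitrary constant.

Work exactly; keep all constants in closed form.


Answer: 3*log(z)/2.


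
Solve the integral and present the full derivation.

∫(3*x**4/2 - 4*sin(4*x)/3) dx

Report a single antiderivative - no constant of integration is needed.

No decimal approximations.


Step 1. Rewrite: now ∫(3*x**4/2) dx + ∫(-4*sin(4*x)/3) dx.
Step 2. Evaluate the standard form: now cos(4*x)/3 + ∫(3*x**4/2) dx.
Step 3. Evaluate the standard form: now 3*x**5/10 + cos(4*x)/3.
Answer: 3*x**5/10 + cos(4*x)/3.


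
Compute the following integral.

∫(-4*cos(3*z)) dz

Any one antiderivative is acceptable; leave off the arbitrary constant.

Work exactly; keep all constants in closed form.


Answer: -4*sin(3*z)/3.


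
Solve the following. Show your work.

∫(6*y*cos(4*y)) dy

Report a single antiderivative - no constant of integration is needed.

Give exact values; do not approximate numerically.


Step 1. Integrate ∫(6*y*cos(4*y)) dy by parts with u = y, dv = (6*cos(4*y)) dy, so v = 3*sin(4*y)/2: now 3*y*sin(4*y)/2 + ∫(-3*sin(4*y)/2) dy.
Step 2. Evaluate the standard form: now 3*y*sin(4*y)/2 + 3*cos(4*y)/8.
Answer: 3*y*sin(4*y)/2 + 3*cos(4*y)/8.


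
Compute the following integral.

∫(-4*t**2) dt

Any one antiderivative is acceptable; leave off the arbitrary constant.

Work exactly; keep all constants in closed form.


Answer: -4*t**3/3.


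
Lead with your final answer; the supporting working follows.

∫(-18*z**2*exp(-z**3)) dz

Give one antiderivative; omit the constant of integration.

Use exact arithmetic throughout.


The answer is 6*exp(-z**3).
Step 1. Substitute u = z**3, turning ∫(-18*z**2*exp(-z**3)) dz into ∫(-6*exp(-u)) du: now ∫(-6*exp(-u)) du.
Step 2. Evaluate the standard form: now 6*exp(-u).
Step 3. Substitute back u = z**3: now 6*exp(-z**3).
Answer: 6*exp(-z**3).


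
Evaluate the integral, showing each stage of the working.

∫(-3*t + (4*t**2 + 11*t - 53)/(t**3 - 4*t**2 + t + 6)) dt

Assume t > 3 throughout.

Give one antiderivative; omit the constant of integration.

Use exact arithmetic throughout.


Step 1. Rewrite: now ∫(-3*t) dt + ∫((4*t**2 + 11*t - 53)/(t**3 - 4*t**2 + t + 6)) dt.
Step 2. Decompose ∫((4*t**2 + 11*t - 53)/(t**3 - 4*t**2 + t + 6)) dt by partial fractions, (4*t**2 + 11*t - 53)/(t**3 - 4*t**2 + t + 6) = -5/(t + 1) + 5/(t - 2) + 4/(t - 3): now ∫(-3*t) dt + ∫(4/(t - 3)) dt + ∫(5/(t - 2)) dt + ∫(-5/(t + 1)) dt.
Step 3. Evaluate the standard form [assuming t > 3]: now 4*log(t - 3) + ∫(-3*t) dt + ∫(5/(t - 2)) dt + ∫(-5/(t + 1)) dt.
Step 4. Evaluate the standard form [assuming t > -1]: now 4*log(t - 3) - 5*log(t + 1) + ∫(-3*t) dt + ∫(5/(t - 2)) dt.
Step 5. Evaluate the standard form [assuming t > 2]: now 4*log(t - 3) + 5*log(t - 2) - 5*log(t + 1) + ∫(-3*t) dt.
Step 6. Evaluate the standard form: now -3*t**2/2 + 4*log(t - 3) + 5*log(t - 2) - 5*log(t + 1).
Answer: -3*t**2/2 + 4*log(t - 3) + 5*log(t - 2) - 5*log(t + 1).


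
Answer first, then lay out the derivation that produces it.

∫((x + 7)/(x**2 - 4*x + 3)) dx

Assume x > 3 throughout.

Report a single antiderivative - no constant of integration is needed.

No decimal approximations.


The answer is 5*log(x - 3) - 4*log(x - 1).
Step 1. Decompose ∫((x + 7)/(x**2 - 4*x + 3)) dx by partial fractions, (x + 7)/(x**2 - 4*x + 3) = -4/(x - 1) + 5/(x - 3): now ∫(5/(x - 3)) dx + ∫(-4/(x - 1)) dx.
Step 2. Evaluate the standard form [assuming x > 1]: now -4*log(x - 1) + ∫(5/(x - 3)) dx.
Step 3. Evaluate the standard form [assuming x > 3]: now 5*log(x - 3) - 4*log(x - 1).
Answer: 5*log(x - 3) - 4*log(x - 1).


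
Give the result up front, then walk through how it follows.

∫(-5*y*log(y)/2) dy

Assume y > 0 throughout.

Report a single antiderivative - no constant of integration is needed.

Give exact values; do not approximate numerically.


The answer is -5*y**2*log(y)/4 + 5*y**2/8.
Step 1. Integrate ∫(-5*y*log(y)/2) dy by parts with u = log(y), dv = (-5*y/2) dy, so v = -5*y**2/4 [assuming y > 0]: now -5*y**2*log(y)/4 + ∫(5*y/4) dy.
Step 2. Evaluate the standard form: now -5*y**2*log(y)/4 + 5*y**2/8.
Answer: -5*y**2*log(y)/4 + 5*y**2/8.


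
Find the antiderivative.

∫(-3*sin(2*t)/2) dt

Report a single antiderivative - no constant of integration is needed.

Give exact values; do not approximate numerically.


Answer: 3*cos(2*t)/4.


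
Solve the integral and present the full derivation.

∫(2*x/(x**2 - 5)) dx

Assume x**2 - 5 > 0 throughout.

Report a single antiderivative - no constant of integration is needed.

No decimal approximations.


Step 1. Substitute u = x**2 - 5, turning ∫(2*x/(x**2 - 5)) dx into ∫(1/u) du: now ∫(1/u) du.
Step 2. Evaluate the standard form [assuming u > 0]: now log(u).
Step 3. Substitute back u = x**2 - 5: now log(x**2 - 5).
Answer: log(x**2 - 5).


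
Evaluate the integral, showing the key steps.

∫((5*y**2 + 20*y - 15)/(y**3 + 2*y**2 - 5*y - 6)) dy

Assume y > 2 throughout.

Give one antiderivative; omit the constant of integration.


Step 1. Decompose ∫((5*y**2 + 20*y - 15)/(y**3 + 2*y**2 - 5*y - 6)) dy by partial fractions, (5*y**2 + 20*y - 15)/(y**3 + 2*y**2 - 5*y - 6) = -3/(y + 3) + 5/(y + 1) + 3/(y - 2): now ∫(3/(y - 2)) dy + ∫(5/(y + 1)) dy + ∫(-3/(y + 3)) dy.
Step 2. Evaluate the standard form [assuming y > -1]: now 5*log(y + 1) + ∫(3/(y - 2)) dy + ∫(-3/(y + 3)) dy.
Step 3. Evaluate the standard form [assuming y > 2]: now 3*log(y - 2) + 5*log(y + 1) + ∫(-3/(y + 3)) dy.
Step 4. Evaluate the standard form [assuming y > -3]: now 3*log(y - 2) + 5*log(y + 1) - 3*log(y + 3).
Answer: 3*log(y - 2) + 5*log(y + 1) - 3*log(y + 3).


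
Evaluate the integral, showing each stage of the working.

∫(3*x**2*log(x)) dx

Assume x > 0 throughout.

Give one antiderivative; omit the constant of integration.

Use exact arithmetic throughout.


Step 1. Integrate ∫(3*x**2*log(x)) dx by parts with u = log(x), dv = (3*x**2) dx, so v = x**3 [assuming x > 0]: now x**3*log(x) + ∫(-x**2) dx.
Step 2. Evaluate the standard form: now x**3*log(x) - x**3/3.
Answer: x**3*log(x) - x**3/3.


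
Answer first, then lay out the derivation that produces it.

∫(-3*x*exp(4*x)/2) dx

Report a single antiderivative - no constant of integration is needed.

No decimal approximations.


The answer is -3*x*exp(4*x)/8 + 3*exp(4*x)/32.
Step 1. Integrate ∫(-3*x*exp(4*x)/2) dx by parts with u = x, dv = (-3*exp(4*x)/2) dx, so v = -3*exp(4*x)/8: now -3*x*exp(4*x)/8 + ∫(3*exp(4*x)/8) dx.
Step 2. Evaluate the standard form: now -3*x*exp(4*x)/8 + 3*exp(4*x)/32.
Answer: -3*x*exp(4*x)/8 + 3*exp(4*x)/32.


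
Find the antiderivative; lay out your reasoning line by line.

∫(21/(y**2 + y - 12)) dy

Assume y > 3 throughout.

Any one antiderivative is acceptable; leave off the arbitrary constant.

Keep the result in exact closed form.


Step 1. Decompose ∫(21/(y**2 + y - 12)) dy by partial fractions, 21/(y**2 + y - 12) = -3/(y + 4) + 3/(y - 3): now ∫(3/(y - 3)) dy + ∫(-3/(y + 4)) dy.
Step 2. Evaluate the standard form [assuming y > 3]: now 3*log(y - 3) + ∫(-3/(y + 4)) dy.
Step 3. Evaluate the standard form [assuming y > -4]: now 3*log(y - 3) - 3*log(y + 4).
Answer: 3*log(y - 3) - 3*log(y + 4).


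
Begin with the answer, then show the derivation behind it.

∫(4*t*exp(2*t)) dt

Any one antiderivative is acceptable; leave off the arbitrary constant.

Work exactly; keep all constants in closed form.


The answer is 2*t*exp(2*t) - exp(2*t).
Step 1. Integrate ∫(4*t*exp(2*t)) dt by parts with u = t, dv = (4*exp(2*t)) dt, so v = 2*exp(2*t): now 2*t*exp(2*t) + ∫(-2*exp(2*t)) dt.
Step 2. Evaluate the standard form: now 2*t*exp(2*t) - exp(2*t).
Answer: 2*t*exp(2*t) - exp(2*t).


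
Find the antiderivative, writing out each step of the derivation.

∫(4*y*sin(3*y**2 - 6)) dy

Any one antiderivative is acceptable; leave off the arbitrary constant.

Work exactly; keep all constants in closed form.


Step 1. Substitute u = y**2 - 2, turning ∫(4*y*sin(3*y**2 - 6)) dy into ∫(2*sin(3*u)) du: now ∫(2*sin(3*u)) du.
Step 2. Evaluate the standard form: now -2*cos(3*u)/3.
Step 3. Substitute back u = y**2 - 2: now -2*cos(3*y**2 - 6)/3.
Answer: -2*cos(3*y**2 - 6)/3.


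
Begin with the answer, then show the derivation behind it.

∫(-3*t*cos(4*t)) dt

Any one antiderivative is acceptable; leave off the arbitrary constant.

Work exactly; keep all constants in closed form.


The answer is -3*t*sin(4*t)/4 - 3*cos(4*t)/16.
Step 1. Integrate ∫(-3*t*cos(4*t)) dt by parts with u = t, dv = (-3*cos(4*t)) dt, so v = -3*sin(4*t)/4: now -3*t*sin(4*t)/4 + ∫(3*sin(4*t)/4) dt.
Step 2. Evaluate the standard form: now -3*t*sin(4*t)/4 - 3*cos(4*t)/16.
Answer: -3*t*sin(4*t)/4 - 3*cos(4*t)/16.


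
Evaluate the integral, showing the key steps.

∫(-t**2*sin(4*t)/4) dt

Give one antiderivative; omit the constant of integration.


Step 1. Integrate ∫(-t**2*sin(4*t)/4) dt by parts with u = t**2, dv = (-sin(4*t)/4) dt, so v = cos(4*t)/16: now t**2*cos(4*t)/16 + ∫(-t*cos(4*t)/8) dt.
Step 2. Integrate ∫(-t*cos(4*t)/8) dt by parts with u = t, dv = (-cos(4*t)/8) dt, so v = -sin(4*t)/32: now t**2*cos(4*t)/16 - t*sin(4*t)/32 + ∫(sin(4*t)/32) dt.
Step 3. Evaluate the standard form: now t**2*cos(4*t)/16 - t*sin(4*t)/32 - cos(4*t)/128.
Answer: t**2*cos(4*t)/16 - t*sin(4*t)/32 - cos(4*t)/128.


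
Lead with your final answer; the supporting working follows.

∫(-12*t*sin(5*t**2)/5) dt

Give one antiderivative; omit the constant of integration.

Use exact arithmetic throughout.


The answer is 6*cos(5*t**2)/25.
Step 1. Substitute u = t**2, turning ∫(-12*t*sin(5*t**2)/5) dt into ∫(-6*sin(5*u)/5) du: now ∫(-6*sin(5*u)/5) du.
Step 2. Evaluate the standard form: now 6*cos(5*u)/25.
Step 3. Substitute back u = t**2: now 6*cos(5*t**2)/25.
Answer: 6*cos(5*t**2)/25.


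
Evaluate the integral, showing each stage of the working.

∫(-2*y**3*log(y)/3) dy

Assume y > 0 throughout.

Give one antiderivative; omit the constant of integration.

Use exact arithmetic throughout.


Step 1. Integrate ∫(-2*y**3*log(y)/3) dy by parts with u = log(y), dv = (-2*y**3/3) dy, so v = -y**4/6 [assuming y > 0]: now -y**4*log(y)/6 + ∫(y**3/6) dy.
Step 2. Evaluate the standard form: now -y**4*log(y)/6 + y**4/24.
Answer: -y**4*log(y)/6 + y**4/24.


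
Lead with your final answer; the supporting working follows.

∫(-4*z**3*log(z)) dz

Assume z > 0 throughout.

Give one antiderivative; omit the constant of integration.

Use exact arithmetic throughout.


The answer is -z**4*log(z) + z**4/4.
Step 1. Integrate ∫(-4*z**3*log(z)) dz by parts with u = log(z), dv = (-4*z**3) dz, so v = -z**4 [assuming z > 0]: now -z**4*log(z) + ∫(z**3) dz.
Step 2. Evaluate the standard form: now -z**4*log(z) + z**4/4.
Answer: -z**4*log(z) + z**4/4.


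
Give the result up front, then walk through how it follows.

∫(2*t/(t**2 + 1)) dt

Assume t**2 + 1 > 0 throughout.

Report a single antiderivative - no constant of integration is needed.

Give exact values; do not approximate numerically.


The answer is log(t**2 + 1).
Step 1. Substitute u = t**2 + 1, turning ∫(2*t/(t**2 + 1)) dt into ∫(1/u) du: now ∫(1/u) du.
Step 2. Evaluate the standard form [assuming u > 0]: now log(u).
Step 3. Substitute back u = t**2 + 1: now log(t**2 + 1).
Answer: log(t**2 + 1).


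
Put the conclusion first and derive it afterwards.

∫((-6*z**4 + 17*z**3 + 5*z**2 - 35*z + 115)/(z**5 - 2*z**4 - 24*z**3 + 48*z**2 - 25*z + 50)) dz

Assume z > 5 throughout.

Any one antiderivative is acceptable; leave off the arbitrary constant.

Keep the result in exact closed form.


The answer is -2*log(z - 5) - log(z - 2) - 3*log(z + 5) + 2*atan(z).
Step 1. Decompose ∫((-6*z**4 + 17*z**3 + 5*z**2 - 35*z + 115)/(z**5 - 2*z**4 - 24*z**3 + 48*z**2 - 25*z + 50)) dz by partial fractions, (-6*z**4 + 17*z**3 + 5*z**2 - 35*z + 115)/(z**5 - 2*z**4 - 24*z**3 + 48*z**2 - 25*z + 50) = 2/(z**2 + 1) - 3/(z + 5) - 1/(z - 2) - 2/(z - 5): now ∫(-2/(z - 5)) dz + ∫(-1/(z - 2)) dz + ∫(-3/(z + 5)) dz + ∫(2/(z**2 + 1)) dz.
Step 2. Evaluate the standard form [assuming z > 2]: now -log(z - 2) + ∫(-2/(z - 5)) dz + ∫(-3/(z + 5)) dz + ∫(2/(z**2 + 1)) dz.
Step 3. Evaluate the standard form [assuming z > -5]: now -log(z - 2) - 3*log(z + 5) + ∫(-2/(z - 5)) dz + ∫(2/(z**2 + 1)) dz.
Step 4. Evaluate the standard form [assuming z > 5]: now -2*log(z - 5) - log(z - 2) - 3*log(z + 5) + ∫(2/(z**2 + 1)) dz.
Step 5. Evaluate the standard form: now -2*log(z - 5) - log(z - 2) - 3*log(z + 5) + 2*atan(z).
Answer: -2*log(z - 5) - log(z - 2) - 3*log(z + 5) + 2*atan(z).


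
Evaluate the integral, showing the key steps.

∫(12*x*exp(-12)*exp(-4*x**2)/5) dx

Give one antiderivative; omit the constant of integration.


Step 1. Substitute u = x**2 + 3, turning ∫(12*x*exp(-12)*exp(-4*x**2)/5) dx into ∫(6*exp(-4*u)/5) du: now ∫(6*exp(-4*u)/5) du.
Step 2. Evaluate the standard form: now -3*exp(-4*u)/10.
Step 3. Substitute back u = x**2 + 3: now -3*exp(-4*x**2 - 12)/10.
Answer: -3*exp(-4*x**2 - 12)/10.


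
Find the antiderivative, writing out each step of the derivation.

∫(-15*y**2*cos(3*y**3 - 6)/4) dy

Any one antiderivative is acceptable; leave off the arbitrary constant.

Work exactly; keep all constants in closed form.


Step 1. Substitute u = y**3 - 2, turning ∫(-15*y**2*cos(3*y**3 - 6)/4) dy into ∫(-5*cos(3*u)/4) du: now ∫(-5*cos(3*u)/4) du.
Step 2. Evaluate the standard form: now -5*sin(3*u)/12.
Step 3. Substitute back u = y**3 - 2: now -5*sin(3*y**3 - 6)/12.
Answer: -5*sin(3*y**3 - 6)/12.


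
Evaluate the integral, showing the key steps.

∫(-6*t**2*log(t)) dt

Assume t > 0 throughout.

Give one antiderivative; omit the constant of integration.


Step 1. Integrate ∫(-6*t**2*log(t)) dt by parts with u = log(t), dv = (-6*t**2) dt, so v = -2*t**3 [assuming t > 0]: now -2*t**3*log(t) + ∫(2*t**2) dt.
Step 2. Evaluate the standard form: now -2*t**3*log(t) + 2*t**3/3.
Answer: -2*t**3*log(t) + 2*t**3/3.


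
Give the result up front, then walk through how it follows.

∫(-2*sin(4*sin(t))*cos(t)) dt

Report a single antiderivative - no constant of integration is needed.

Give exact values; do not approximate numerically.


The answer is cos(4*sin(t))/2.
Step 1. Substitute u = sin(t), turning ∫(-2*sin(4*sin(t))*cos(t)) dt into ∫(-2*sin(4*u)) du: now ∫(-2*sin(4*u)) du.
Step 2. Evaluate the standard form: now cos(4*u)/2.
Step 3. Substitute back u = sin(t): now cos(4*sin(t))/2.
Answer: cos(4*sin(t))/2.


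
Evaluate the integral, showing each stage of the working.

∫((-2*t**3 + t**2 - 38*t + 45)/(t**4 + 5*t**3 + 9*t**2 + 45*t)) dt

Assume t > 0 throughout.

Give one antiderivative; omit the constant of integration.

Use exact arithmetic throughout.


Step 1. Decompose ∫((-2*t**3 + t**2 - 38*t + 45)/(t**4 + 5*t**3 + 9*t**2 + 45*t)) dt by partial fractions, (-2*t**3 + t**2 - 38*t + 45)/(t**4 + 5*t**3 + 9*t**2 + 45*t) = -4/(t**2 + 9) - 3/(t + 5) + 1/t: now ∫(1/t) dt + ∫(-3/(t + 5)) dt + ∫(-4/(t**2 + 9)) dt.
Step 2. Evaluate the standard form [assuming t > -5]: now -3*log(t + 5) + ∫(1/t) dt + ∫(-4/(t**2 + 9)) dt.
Step 3. Evaluate the standard form [assuming t > 0]: now log(t) - 3*log(t + 5) + ∫(-4/(t**2 + 9)) dt.
Step 4. Evaluate the standard form: now log(t) - 3*log(t + 5) - 4*atan(t/3)/3.
Answer: log(t) - 3*log(t + 5) - 4*atan(t/3)/3.


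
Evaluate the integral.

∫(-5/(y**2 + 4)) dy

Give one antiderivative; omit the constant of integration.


Answer: -5*atan(y/2)/2.


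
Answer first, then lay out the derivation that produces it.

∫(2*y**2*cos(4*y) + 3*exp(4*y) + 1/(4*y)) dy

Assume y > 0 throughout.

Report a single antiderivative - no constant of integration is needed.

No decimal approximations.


The answer is y**2*sin(4*y)/2 + y*cos(4*y)/4 + 3*exp(4*y)/4 + log(y)/4 - sin(4*y)/16.
Step 1. Rewrite: now ∫(1/(4*y)) dy + ∫(2*y**2*cos(4*y)) dy + ∫(3*exp(4*y)) dy.
Step 2. Evaluate the standard form [assuming y > 0]: now log(y)/4 + ∫(2*y**2*cos(4*y)) dy + ∫(3*exp(4*y)) dy.
Step 3. Evaluate the standard form: now 3*exp(4*y)/4 + log(y)/4 + ∫(2*y**2*cos(4*y)) dy.
Step 4. Integrate ∫(2*y**2*cos(4*y)) dy by parts with u = y**2, dv = (2*cos(4*y)) dy, so v = sin(4*y)/2: now y**2*sin(4*y)/2 + 3*exp(4*y)/4 + log(y)/4 + ∫(-y*sin(4*y)) dy.
Step 5. Integrate ∫(-y*sin(4*y)) dy by parts with u = y, dv = (-sin(4*y)) dy, so v = cos(4*y)/4: now y**2*sin(4*y)/2 + y*cos(4*y)/4 + 3*exp(4*y)/4 + log(y)/4 + ∫(-cos(4*y)/4) dy.
Step 6. Evaluate the standard form: now y**2*sin(4*y)/2 + y*cos(4*y)/4 + 3*exp(4*y)/4 + log(y)/4 - sin(4*y)/16.
Answer: y**2*sin(4*y)/2 + y*cos(4*y)/4 + 3*exp(4*y)/4 + log(y)/4 - sin(4*y)/16.
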